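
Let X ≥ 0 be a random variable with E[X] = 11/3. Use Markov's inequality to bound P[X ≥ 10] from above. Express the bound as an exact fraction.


μ = E[X] = 11/3, a = 10.
Markov: P[X ≥ 10] ≤ μ/a = (11/3)/10 = 11/30.
Numerically: ≈ 0.36667.
(Since a = 10 > μ = 3.66667, the bound 11/30 is < 1 and informative.)

P[X ≥ 10] ≤ 11/30 ≈ 0.36667.


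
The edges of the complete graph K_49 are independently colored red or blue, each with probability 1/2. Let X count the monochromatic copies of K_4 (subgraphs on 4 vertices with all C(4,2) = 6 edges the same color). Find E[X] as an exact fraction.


Let X = Σ_S X_S over the C(49, 4) = 211876 subsets S of size 4, where X_S = 1 if the K_4 on S is monochromatic.
For a fixed S, the K_4 on S has C(4, 2) = 6 edges. P[all 6 edges red] = (1/2)^6, and likewise for blue, so P[monochromatic] = 2·(1/2)^6 = 2^{1 − 6} = 1/32.
By linearity of expectation: E[X] = C(49, 4) · 2^{1 − 6} = 211876 · 1/32 = 52969/8.
Numerically: E[X] ≈ 6621.12500.

E[X] = C(49,4)·2^(1−C(4,2)) = 52969/8 ≈ 6621.12500.


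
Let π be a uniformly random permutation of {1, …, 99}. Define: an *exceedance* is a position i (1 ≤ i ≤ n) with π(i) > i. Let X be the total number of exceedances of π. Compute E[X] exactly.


Write X = Σ_{i=1}^{99} X_i, where X_i = 1_{π(i) > i}.
For each fixed i, π(i) is uniform over {1, …, 99} (marginal of a uniform permutation), so P[π(i) > i] = (n − i)/n. Summing: Σ_{i=1}^{99} (n − i)/n = (0 + 1 + … + 98)/99 = 99(99 − 1)/(2·99) = (99 − 1)/2.
Hence E[X] = Σ_{i=1}^{99} (99 − i)/99 = 49 ≈ 49.000.

E[X] = 49 = 49.000.


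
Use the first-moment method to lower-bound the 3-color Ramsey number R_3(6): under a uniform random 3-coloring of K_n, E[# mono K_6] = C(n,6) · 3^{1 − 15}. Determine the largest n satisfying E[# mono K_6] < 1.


We need C(n, 6) · 3^{1 − 15} < 1, i.e. C(n, 6) < 3^{15 − 1} = 4782969.
Check values of n near the boundary:
  n = 36: C(36, 6) = 1947792; 1947792 < 4782969? YES
  n = 37: C(37, 6) = 2324784; 2324784 < 4782969? YES
  n = 38: C(38, 6) = 2760681; 2760681 < 4782969? YES
  n = 39: C(39, 6) = 3262623; 3262623 < 4782969? YES
  n = 40: C(40, 6) = 3838380; 3838380 < 4782969? YES
  n = 41: C(41, 6) = 4496388; 4496388 < 4782969? YES
  n = 42: C(42, 6) = 5245786; 5245786 < 4782969? NO
  n = 43: C(43, 6) = 6096454; 6096454 < 4782969? NO
The largest n with C(n, 6) < 4782969 is n = 41 (where E[X] = 1498796/1594323 ≈ 0.940). Hence R_3(6) > 41, i.e. R_3(6) ≥ 42.

Largest n = 41; hence R_3(6) > 41.


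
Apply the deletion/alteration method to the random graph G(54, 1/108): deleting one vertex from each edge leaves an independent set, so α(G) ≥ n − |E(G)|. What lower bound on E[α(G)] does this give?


E[|E(G)|] = C(54, 2)·p = 1431 · (1/108) = 53/4.
E[α(G)] ≥ n − E[|E(G)|] = 54 − 53/4 = 163/4.
Numerically: ≈ 40.75000.
(This is only a lower bound; the true E[α(G)] may be larger.)

E[α(G)] ≥ 163/4 ≈ 40.75000.


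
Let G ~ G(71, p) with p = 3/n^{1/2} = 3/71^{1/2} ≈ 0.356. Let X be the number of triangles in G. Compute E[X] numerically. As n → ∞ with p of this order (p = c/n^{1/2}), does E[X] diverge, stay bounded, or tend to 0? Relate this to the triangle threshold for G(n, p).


Number of potential triangles: C(71, 3) = 57155.
Each occurs with probability p³ ≈ (0.356)³ ≈ 4.51311e-02.
By linearity: E[X] = C(71, 3)·p³ ≈ 57155 · 4.51311e-02 ≈ 2579.470.
Since α = 1/2 < 1, p = c/n^{1/2} ≫ 1/n is above the triangle threshold p ~ 1/n. Asymptotically E[X] ~ (c³/6)·n^{3(1−α)} = (3³/6)·n^{1.5} → ∞; triangles are abundant w.h.p.

E[X] ≈ 2579.470; in regime p = Θ(1/n^{1/2}) E[X] diverges (above the triangle threshold p ~ 1/n).


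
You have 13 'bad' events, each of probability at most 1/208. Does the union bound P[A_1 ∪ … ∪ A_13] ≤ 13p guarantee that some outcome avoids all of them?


Union bound: P[∪_{i=1}^{13} A_i] ≤ Σ_i P[A_i] ≤ 13·p = 13·(1/208) = 1/16.
Numerically: 1/16 ≈ 0.0625000.
Is 1/16 < 1? YES.
Since P[∪ A_i] ≤ 1/16 < 1, the complement has P[∩ A_i^c] ≥ 1 − 1/16 = 15/16 > 0, so some outcome avoids every A_i.

13·p = 1/16 ≈ 0.0625000; existence CERTIFIED by the union bound.


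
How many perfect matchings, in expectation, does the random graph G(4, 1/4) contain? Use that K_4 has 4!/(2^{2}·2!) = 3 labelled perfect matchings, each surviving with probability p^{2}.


K_4 has 4!/(2^{2}·2!) = 3 labelled perfect matchings.
For each such perfect matching H, let X_H = 1 if all 2 edges of H are present in G. Then P[X_H = 1] = p^{2} = (1/4)^{2} = 1/16.
By linearity: E[X] = Σ_H E[X_H] = 3 · p^{2} = 3 · 1/16 = 3/16.
Numerically: E[X] ≈ 0.1875.

E[X] = 3 · (1/4)^{2} = 3/16 ≈ 0.1875.


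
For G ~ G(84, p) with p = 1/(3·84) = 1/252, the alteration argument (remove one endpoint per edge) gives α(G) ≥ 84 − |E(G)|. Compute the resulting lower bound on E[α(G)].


E[|E(G)|] = C(84, 2)·p = 3486 · (1/252) = 83/6.
E[α(G)] ≥ n − E[|E(G)|] = 84 − 83/6 = 421/6.
Numerically: ≈ 70.1667.
(This is only a lower bound; the true E[α(G)] may be larger.)

E[α(G)] ≥ 421/6 ≈ 70.1667.


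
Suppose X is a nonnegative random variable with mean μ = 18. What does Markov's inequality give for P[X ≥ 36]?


μ = E[X] = 18, a = 36.
Markov: P[X ≥ 36] ≤ μ/a = (18)/36 = 1/2.
Numerically: ≈ 0.500.
(Since a = 36 > μ = 18.000, the bound 1/2 is < 1 and informative.)

P[X ≥ 36] ≤ 1/2 ≈ 0.500.


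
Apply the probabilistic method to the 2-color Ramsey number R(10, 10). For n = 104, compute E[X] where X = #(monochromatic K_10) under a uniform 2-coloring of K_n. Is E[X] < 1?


E[X] = C(104, 10) · 2^{1 − 45} = 26100986351440 · 2^{−44} = 26100986351440/17592186044416.
As a reduced fraction: E[X] = 1631311646965/1099511627776 ≈ 1.484.
Is E[X] < 1? NO.
Since E[X] ≥ 1, the first-moment bound is inconclusive at n = 104; it does NOT by itself certify R(10, 10) > 104.

E[X] = 1631311646965/1099511627776 ≈ 1.484; E[X] ≥ 1; first-moment method inconclusive here.


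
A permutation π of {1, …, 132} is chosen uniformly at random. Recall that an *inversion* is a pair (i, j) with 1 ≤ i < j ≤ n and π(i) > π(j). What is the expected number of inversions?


Write X = Σ X_I over the C(132, 2) = 8646 pairs i < j, with X_I the indicator of one inversion.
There are 8646 indicators.
For each fixed pair i < j, the values π(i) and π(j) are two distinct elements of {1, …, 132} in uniformly random order; by symmetry P[π(i) > π(j)] = 1/2.
By linearity: E[X] = 8646 · (1/2) = C(132, 2) · (1/2) = 8646/2 = 4323 ≈ 4323.000.

E[X] = 4323 = 4323.000.


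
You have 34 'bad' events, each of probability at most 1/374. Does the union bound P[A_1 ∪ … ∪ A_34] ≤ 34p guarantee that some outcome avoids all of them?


Union bound: P[∪_{i=1}^{34} A_i] ≤ Σ_i P[A_i] ≤ 34·p = 34·(1/374) = 1/11.
Numerically: 1/11 ≈ 0.0909.
Is 1/11 < 1? YES.
Since P[∪ A_i] ≤ 1/11 < 1, the complement has P[∩ A_i^c] ≥ 1 − 1/11 = 10/11 > 0, so some outcome avoids every A_i.

34·p = 1/11 ≈ 0.0909; existence CERTIFIED by the union bound.


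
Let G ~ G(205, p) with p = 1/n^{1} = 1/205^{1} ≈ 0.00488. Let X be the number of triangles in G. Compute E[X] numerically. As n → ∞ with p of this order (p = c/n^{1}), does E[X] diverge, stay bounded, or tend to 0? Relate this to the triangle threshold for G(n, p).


Number of potential triangles: C(205, 3) = 1414910.
Each occurs with probability p³ ≈ (0.00488)³ ≈ 1.16075e-07.
By linearity: E[X] = C(205, 3)·p³ ≈ 1414910 · 1.16075e-07 ≈ 0.164.
Here α = 1, so p = 1/n is exactly at the triangle threshold p ~ 1/n. Asymptotically E[X] → c³/6 = 1³/6 = 1/6 ≈ 0.167, a bounded constant. In this regime the triangle count is asymptotically Poisson(c³/6).

E[X] ≈ 0.164; in regime p = Θ(1/n^{1}) E[X] stays bounded (at the triangle threshold p ~ 1/n).


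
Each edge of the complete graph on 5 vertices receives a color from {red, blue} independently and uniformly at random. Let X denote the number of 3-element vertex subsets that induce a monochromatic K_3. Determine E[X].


Let X = Σ_S X_S over the C(5, 3) = 10 subsets S of size 3, where X_S = 1 if the K_3 on S is monochromatic.
For a fixed S, the K_3 on S has C(3, 2) = 3 edges. P[all 3 edges red] = (1/2)^3, and likewise for blue, so P[monochromatic] = 2·(1/2)^3 = 2^{1 − 3} = 1/4.
Summing: E[X] = C(5, 3) · 2^{1 − 3} = 10 · 1/4 = 5/2.
Numerically: E[X] ≈ 2.500.

E[X] = C(5,3)·2^(1−C(3,2)) = 5/2 ≈ 2.500.


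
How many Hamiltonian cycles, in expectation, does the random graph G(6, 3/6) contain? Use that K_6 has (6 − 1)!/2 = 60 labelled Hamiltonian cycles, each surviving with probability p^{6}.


K_6 has (6 − 1)!/2 = 60 labelled Hamiltonian cycles.
For each such Hamiltonian cycle H, let X_H = 1 if all 6 edges of H are present in G. Then P[X_H = 1] = p^{6} = (1/2)^{6} = 1/64.
Summing the indicators: E[X] = Σ_H E[X_H] = 60 · p^{6} = 60 · 1/64 = 15/16.
Numerically: E[X] ≈ 0.9375.

E[X] = 60 · (1/2)^{6} = 15/16 ≈ 0.9375.


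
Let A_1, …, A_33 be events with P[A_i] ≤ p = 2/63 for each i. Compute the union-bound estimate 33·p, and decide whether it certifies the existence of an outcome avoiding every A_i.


Union bound: P[∪_{i=1}^{33} A_i] ≤ Σ_i P[A_i] ≤ 33·p = 33·(2/63) = 22/21.
Numerically: 22/21 ≈ 1.048.
Is 22/21 < 1? NO.
Since the bound 22/21 is ≥ 1, the union bound is uninformative here; it does NOT by itself certify existence.

33·p = 22/21 ≈ 1.048; existence NOT certified by the union bound.


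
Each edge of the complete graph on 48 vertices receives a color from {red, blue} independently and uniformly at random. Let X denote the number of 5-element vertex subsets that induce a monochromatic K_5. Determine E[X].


Let X = Σ_S X_S over the C(48, 5) = 1712304 subsets S of size 5, where X_S = 1 if the K_5 on S is monochromatic.
For a fixed S, the K_5 on S has C(5, 2) = 10 edges. P[all 10 edges red] = (1/2)^10, and likewise for blue, so P[monochromatic] = 2·(1/2)^10 = 2^{1 − 10} = 1/512.
Summing: E[X] = C(48, 5) · 2^{1 − 10} = 1712304 · 1/512 = 107019/32.
Numerically: E[X] ≈ 3344.34375.

E[X] = C(48,5)·2^(1−C(5,2)) = 107019/32 ≈ 3344.34375.


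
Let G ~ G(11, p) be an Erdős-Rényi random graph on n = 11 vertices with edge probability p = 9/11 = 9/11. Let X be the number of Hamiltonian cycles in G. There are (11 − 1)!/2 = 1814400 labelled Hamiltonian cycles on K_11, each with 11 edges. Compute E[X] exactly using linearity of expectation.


K_11 has (11 − 1)!/2 = 1814400 labelled Hamiltonian cycles.
For each such Hamiltonian cycle H, let X_H = 1 if all 11 edges of H are present in G. Then P[X_H = 1] = p^{11} = (9/11)^{11} = 31381059609/285311670611.
By linearity: E[X] = Σ_H E[X_H] = 1814400 · p^{11} = 1814400 · 31381059609/285311670611 = 56937794554569600/285311670611.
Numerically: E[X] ≈ 1.9956e+05.

E[X] = 1814400 · (9/11)^{11} = 56937794554569600/285311670611 ≈ 1.9956e+05.


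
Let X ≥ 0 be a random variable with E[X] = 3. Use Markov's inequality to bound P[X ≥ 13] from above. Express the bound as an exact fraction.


μ = E[X] = 3, a = 13.
Markov: P[X ≥ 13] ≤ μ/a = (3)/13 = 3/13.
Numerically: ≈ 0.230769.
(Since a = 13 > μ = 3.000000, the bound 3/13 is < 1 and informative.)

P[X ≥ 13] ≤ 3/13 ≈ 0.230769.


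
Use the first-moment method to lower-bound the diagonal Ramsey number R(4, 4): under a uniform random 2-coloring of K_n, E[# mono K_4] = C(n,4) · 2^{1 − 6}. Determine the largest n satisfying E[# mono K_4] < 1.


We need C(n, 4) · 2^{1 − 6} < 1, i.e. C(n, 4) < 2^{6 − 1} = 32.
Check values of n near the boundary:
  n = 4: C(4, 4) = 1; 1 < 32? YES
  n = 5: C(5, 4) = 5; 5 < 32? YES
  n = 6: C(6, 4) = 15; 15 < 32? YES
  n = 7: C(7, 4) = 35; 35 < 32? NO
The largest n with C(n, 4) < 32 is n = 6 (where E[X] = 15/32 ≈ 0.469). Hence R(4, 4) > 6, i.e. R(4, 4) ≥ 7.

Largest n = 6; hence R(4, 4) > 6.


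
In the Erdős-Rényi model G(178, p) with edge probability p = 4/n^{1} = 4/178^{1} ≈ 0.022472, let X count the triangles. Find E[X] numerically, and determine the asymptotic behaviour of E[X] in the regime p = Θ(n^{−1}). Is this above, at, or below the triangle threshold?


Number of potential triangles: C(178, 3) = 924176.
Each occurs with probability p³ ≈ (0.022472)³ ≈ 1.1348017e-05.
By linearity: E[X] = C(178, 3)·p³ ≈ 924176 · 1.1348017e-05 ≈ 10.48756.
Here α = 1, so p = 4/n is exactly at the triangle threshold p ~ 1/n. Asymptotically E[X] → c³/6 = 4³/6 = 32/3 ≈ 10.66667, a bounded constant. In this regime the triangle count is asymptotically Poisson(c³/6).

E[X] ≈ 10.48756; in regime p = Θ(1/n^{1}) E[X] stays bounded (at the triangle threshold p ~ 1/n).


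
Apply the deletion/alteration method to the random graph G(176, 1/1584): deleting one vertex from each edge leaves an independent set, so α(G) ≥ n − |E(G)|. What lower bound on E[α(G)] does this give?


E[|E(G)|] = C(176, 2)·p = 15400 · (1/1584) = 175/18.
E[α(G)] ≥ n − E[|E(G)|] = 176 − 175/18 = 2993/18.
Numerically: ≈ 166.278.
(This is only a lower bound; the true E[α(G)] may be larger.)

E[α(G)] ≥ 2993/18 ≈ 166.278.


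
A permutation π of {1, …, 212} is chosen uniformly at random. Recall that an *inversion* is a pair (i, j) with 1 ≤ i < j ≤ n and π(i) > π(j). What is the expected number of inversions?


Write X = Σ X_I over the C(212, 2) = 22366 pairs i < j, with X_I the indicator of one inversion.
There are 22366 indicators.
For each fixed pair i < j, the values π(i) and π(j) are two distinct elements of {1, …, 212} in uniformly random order; by symmetry P[π(i) > π(j)] = 1/2.
By linearity: E[X] = 22366 · (1/2) = C(212, 2) · (1/2) = 22366/2 = 11183 ≈ 11183.000.

E[X] = 11183 = 11183.000.


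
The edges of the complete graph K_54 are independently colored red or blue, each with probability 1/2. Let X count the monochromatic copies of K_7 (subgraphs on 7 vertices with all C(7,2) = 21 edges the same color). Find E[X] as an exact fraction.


Let X = Σ_S X_S over the C(54, 7) = 177100560 subsets S of size 7, where X_S = 1 if the K_7 on S is monochromatic.
For a fixed S, the K_7 on S has C(7, 2) = 21 edges. P[all 21 edges red] = (1/2)^21, and likewise for blue, so P[monochromatic] = 2·(1/2)^21 = 2^{1 − 21} = 1/1048576.
By linearity: E[X] = C(54, 7) · 2^{1 − 21} = 177100560 · 1/1048576 = 11068785/65536.
Numerically: E[X] ≈ 168.896255.

E[X] = C(54,7)·2^(1−C(7,2)) = 11068785/65536 ≈ 168.896255.


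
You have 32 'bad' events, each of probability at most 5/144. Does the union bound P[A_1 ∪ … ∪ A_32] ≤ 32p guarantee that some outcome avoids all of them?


Union bound: P[∪_{i=1}^{32} A_i] ≤ Σ_i P[A_i] ≤ 32·p = 32·(5/144) = 10/9.
Numerically: 10/9 ≈ 1.111111.
Is 10/9 < 1? NO.
Since the bound 10/9 is ≥ 1, the union bound is uninformative here; it does NOT by itself certify existence.

32·p = 10/9 ≈ 1.111111; existence NOT certified by the union bound.


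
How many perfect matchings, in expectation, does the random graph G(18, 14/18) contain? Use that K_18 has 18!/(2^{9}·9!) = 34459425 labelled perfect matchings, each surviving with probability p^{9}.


K_18 has 18!/(2^{9}·9!) = 34459425 labelled perfect matchings.
For each such perfect matching H, let X_H = 1 if all 9 edges of H are present in G. Then P[X_H = 1] = p^{9} = (7/9)^{9} = 40353607/387420489.
Summing the indicators: E[X] = Σ_H E[X_H] = 34459425 · p^{9} = 34459425 · 40353607/387420489 = 17167433257975/4782969.
Numerically: E[X] ≈ 3.589e+06.

E[X] = 34459425 · (7/9)^{9} = 17167433257975/4782969 ≈ 3.589e+06.


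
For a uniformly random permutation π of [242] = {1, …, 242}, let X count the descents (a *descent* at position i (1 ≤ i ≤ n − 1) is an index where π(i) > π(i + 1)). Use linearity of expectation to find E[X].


Write X = Σ X_I over i = 1, …, 241, with X_I the indicator of one descent.
There are 241 indicators.
For each fixed i, the pair (π(i), π(i+1)) is a uniformly random ordered pair of distinct values from {1, …, 242}; by symmetry P[π(i) > π(i+1)] = 1/2.
By linearity: E[X] = 241 · (1/2) = (242 − 1) · (1/2) = 241/2 ≈ 120.500.

E[X] = 241/2 = 120.500.


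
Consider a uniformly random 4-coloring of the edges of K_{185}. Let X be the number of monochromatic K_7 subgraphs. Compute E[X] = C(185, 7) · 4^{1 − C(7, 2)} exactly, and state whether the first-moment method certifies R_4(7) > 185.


E[X] = C(185, 7) · 4^{1 − 21} = 1311854301420 · 4^{−20} = 1311854301420/1099511627776.
As a reduced fraction: E[X] = 327963575355/274877906944 ≈ 1.193.
Is E[X] < 1? NO.
Since E[X] ≥ 1, the first-moment bound is inconclusive at n = 185; it does NOT by itself certify R_4(7) > 185.

E[X] = 327963575355/274877906944 ≈ 1.193; E[X] ≥ 1; first-moment method inconclusive here.


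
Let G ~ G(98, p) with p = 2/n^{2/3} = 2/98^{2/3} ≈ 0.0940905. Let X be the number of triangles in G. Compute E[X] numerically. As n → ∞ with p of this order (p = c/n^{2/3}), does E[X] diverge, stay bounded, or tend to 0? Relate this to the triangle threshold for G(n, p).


Number of potential triangles: C(98, 3) = 152096.
Each occurs with probability p³ ≈ (0.0940905)³ ≈ 8.32986256e-04.
By linearity: E[X] = C(98, 3)·p³ ≈ 152096 · 8.32986256e-04 ≈ 126.693878.
Since α = 2/3 < 1, p = c/n^{2/3} ≫ 1/n is above the triangle threshold p ~ 1/n. Asymptotically E[X] ~ (c³/6)·n^{3(1−α)} = (2³/6)·n^{1} → ∞; triangles are abundant w.h.p.

E[X] ≈ 126.693878; in regime p = Θ(1/n^{2/3}) E[X] diverges (above the triangle threshold p ~ 1/n).


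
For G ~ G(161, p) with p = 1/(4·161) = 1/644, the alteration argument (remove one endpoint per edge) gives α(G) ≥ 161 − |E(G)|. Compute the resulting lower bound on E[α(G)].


E[|E(G)|] = C(161, 2)·p = 12880 · (1/644) = 20.
E[α(G)] ≥ n − E[|E(G)|] = 161 − 20 = 141.
Numerically: ≈ 141.00000.
(This is only a lower bound; the true E[α(G)] may be larger.)

E[α(G)] ≥ 141 ≈ 141.00000.


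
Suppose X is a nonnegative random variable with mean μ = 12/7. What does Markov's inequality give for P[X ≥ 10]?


μ = E[X] = 12/7, a = 10.
Markov: P[X ≥ 10] ≤ μ/a = (12/7)/10 = 6/35.
Numerically: ≈ 0.171.
(Since a = 10 > μ = 1.714, the bound 6/35 is < 1 and informative.)

P[X ≥ 10] ≤ 6/35 ≈ 0.171.


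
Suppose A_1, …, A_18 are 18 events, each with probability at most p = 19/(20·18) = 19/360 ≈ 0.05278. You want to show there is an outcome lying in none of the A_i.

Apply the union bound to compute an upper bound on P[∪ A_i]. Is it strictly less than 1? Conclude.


Union bound: P[∪_{i=1}^{18} A_i] ≤ Σ_i P[A_i] ≤ 18·p = 18·(19/360) = 19/20.
Numerically: 19/20 ≈ 0.95000.
Is 19/20 < 1? YES.
Since P[∪ A_i] ≤ 19/20 < 1, the complement has P[∩ A_i^c] ≥ 1 − 19/20 = 1/20 > 0, so some outcome avoids every A_i.

18·p = 19/20 ≈ 0.95000; existence CERTIFIED by the union bound.


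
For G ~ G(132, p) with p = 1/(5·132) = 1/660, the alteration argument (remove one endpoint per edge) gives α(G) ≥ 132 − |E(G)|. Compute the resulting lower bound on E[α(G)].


E[|E(G)|] = C(132, 2)·p = 8646 · (1/660) = 131/10.
E[α(G)] ≥ n − E[|E(G)|] = 132 − 131/10 = 1189/10.
Numerically: ≈ 118.9000.
(This is only a lower bound; the true E[α(G)] may be larger.)

E[α(G)] ≥ 1189/10 ≈ 118.9000.


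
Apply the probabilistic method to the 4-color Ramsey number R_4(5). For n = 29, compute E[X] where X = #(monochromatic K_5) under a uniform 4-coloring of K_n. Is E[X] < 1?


E[X] = C(29, 5) · 4^{1 − 10} = 118755 · 4^{−9} = 118755/262144.
As a reduced fraction: E[X] = 118755/262144 ≈ 0.4530.
Is E[X] < 1? YES.
Since E[X] < 1, there exists a 4-coloring of K_{29} with no monochromatic K_5; hence R_4(5) > 29.

E[X] = 118755/262144 ≈ 0.4530; E[X] < 1, so R_4(5) > 29.


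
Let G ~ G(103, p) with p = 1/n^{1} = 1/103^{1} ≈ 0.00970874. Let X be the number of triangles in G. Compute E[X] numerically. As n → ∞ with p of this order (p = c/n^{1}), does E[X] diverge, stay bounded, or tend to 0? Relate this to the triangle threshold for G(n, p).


Number of potential triangles: C(103, 3) = 176851.
Each occurs with probability p³ ≈ (0.00970874)³ ≈ 9.15141659e-07.
By linearity: E[X] = C(103, 3)·p³ ≈ 176851 · 9.15141659e-07 ≈ 0.161844.
Here α = 1, so p = 1/n is exactly at the triangle threshold p ~ 1/n. Asymptotically E[X] → c³/6 = 1³/6 = 1/6 ≈ 0.166667, a bounded constant. In this regime the triangle count is asymptotically Poisson(c³/6).

E[X] ≈ 0.161844; in regime p = Θ(1/n^{1}) E[X] stays bounded (at the triangle threshold p ~ 1/n).


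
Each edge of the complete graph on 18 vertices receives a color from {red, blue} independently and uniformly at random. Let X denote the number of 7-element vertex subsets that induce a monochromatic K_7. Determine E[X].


Let X = Σ_S X_S over the C(18, 7) = 31824 subsets S of size 7, where X_S = 1 if the K_7 on S is monochromatic.
For a fixed S, the K_7 on S has C(7, 2) = 21 edges. P[all 21 edges red] = (1/2)^21, and likewise for blue, so P[monochromatic] = 2·(1/2)^21 = 2^{1 − 21} = 1/1048576.
Summing: E[X] = C(18, 7) · 2^{1 − 21} = 31824 · 1/1048576 = 1989/65536.
Numerically: E[X] ≈ 0.030350.

E[X] = C(18,7)·2^(1−C(7,2)) = 1989/65536 ≈ 0.030350.


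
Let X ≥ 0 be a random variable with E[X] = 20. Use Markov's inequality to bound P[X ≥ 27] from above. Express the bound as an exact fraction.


μ = E[X] = 20, a = 27.
Markov: P[X ≥ 27] ≤ μ/a = (20)/27 = 20/27.
Numerically: ≈ 0.740741.
(Since a = 27 > μ = 20.000000, the bound 20/27 is < 1 and informative.)

P[X ≥ 27] ≤ 20/27 ≈ 0.740741.


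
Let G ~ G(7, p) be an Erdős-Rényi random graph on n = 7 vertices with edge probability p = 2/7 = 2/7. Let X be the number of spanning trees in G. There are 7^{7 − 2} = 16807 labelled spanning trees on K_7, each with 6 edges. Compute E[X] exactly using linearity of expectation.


K_7 has 7^{7 − 2} = 16807 labelled spanning trees.
For each such spanning tree H, let X_H = 1 if all 6 edges of H are present in G. Then P[X_H = 1] = p^{6} = (2/7)^{6} = 64/117649.
Summing the indicators: E[X] = Σ_H E[X_H] = 16807 · p^{6} = 16807 · 64/117649 = 64/7.
Numerically: E[X] ≈ 9.1429.

E[X] = 16807 · (2/7)^{6} = 64/7 ≈ 9.1429.


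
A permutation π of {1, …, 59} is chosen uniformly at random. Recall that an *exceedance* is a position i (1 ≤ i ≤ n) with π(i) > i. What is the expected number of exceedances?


Write X = Σ_{i=1}^{59} X_i, where X_i = 1_{π(i) > i}.
For each fixed i, π(i) is uniform over {1, …, 59} (marginal of a uniform permutation), so P[π(i) > i] = (n − i)/n. Summing: Σ_{i=1}^{59} (n − i)/n = (0 + 1 + … + 58)/59 = 59(59 − 1)/(2·59) = (59 − 1)/2.
Hence E[X] = Σ_{i=1}^{59} (59 − i)/59 = 29 ≈ 29.000.

E[X] = 29 = 29.000.


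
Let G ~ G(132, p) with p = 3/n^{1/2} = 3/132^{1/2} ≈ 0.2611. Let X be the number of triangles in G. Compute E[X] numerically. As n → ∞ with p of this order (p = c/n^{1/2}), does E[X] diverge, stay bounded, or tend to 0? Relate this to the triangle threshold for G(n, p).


Number of potential triangles: C(132, 3) = 374660.
Each occurs with probability p³ ≈ (0.2611)³ ≈ 1.780340e-02.
By linearity: E[X] = C(132, 3)·p³ ≈ 374660 · 1.780340e-02 ≈ 6670.2206.
Since α = 1/2 < 1, p = c/n^{1/2} ≫ 1/n is above the triangle threshold p ~ 1/n. Asymptotically E[X] ~ (c³/6)·n^{3(1−α)} = (3³/6)·n^{1.5} → ∞; triangles are abundant w.h.p.

E[X] ≈ 6670.2206; in regime p = Θ(1/n^{1/2}) E[X] diverges (above the triangle threshold p ~ 1/n).


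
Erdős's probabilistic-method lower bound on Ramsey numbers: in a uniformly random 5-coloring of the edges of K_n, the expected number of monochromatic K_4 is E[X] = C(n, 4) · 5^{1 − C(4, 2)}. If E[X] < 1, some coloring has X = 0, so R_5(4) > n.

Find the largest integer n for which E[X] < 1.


We need C(n, 4) · 5^{1 − 6} < 1, i.e. C(n, 4) < 5^{6 − 1} = 3125.
Check values of n near the boundary:
  n = 16: C(16, 4) = 1820; 1820 < 3125? YES
  n = 17: C(17, 4) = 2380; 2380 < 3125? YES
  n = 18: C(18, 4) = 3060; 3060 < 3125? YES
  n = 19: C(19, 4) = 3876; 3876 < 3125? NO
The largest n with C(n, 4) < 3125 is n = 18 (where E[X] = 612/625 ≈ 0.9792). Hence R_5(4) > 18, i.e. R_5(4) ≥ 19.

Largest n = 18; hence R_5(4) > 18.


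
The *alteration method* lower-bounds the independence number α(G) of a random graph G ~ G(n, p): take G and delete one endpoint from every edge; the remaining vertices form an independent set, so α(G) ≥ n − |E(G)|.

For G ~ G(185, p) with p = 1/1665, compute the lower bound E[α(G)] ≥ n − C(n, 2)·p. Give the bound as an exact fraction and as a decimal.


E[|E(G)|] = C(185, 2)·p = 17020 · (1/1665) = 92/9.
E[α(G)] ≥ n − E[|E(G)|] = 185 − 92/9 = 1573/9.
Numerically: ≈ 174.77778.
(This is only a lower bound; the true E[α(G)] may be larger.)

E[α(G)] ≥ 1573/9 ≈ 174.77778.


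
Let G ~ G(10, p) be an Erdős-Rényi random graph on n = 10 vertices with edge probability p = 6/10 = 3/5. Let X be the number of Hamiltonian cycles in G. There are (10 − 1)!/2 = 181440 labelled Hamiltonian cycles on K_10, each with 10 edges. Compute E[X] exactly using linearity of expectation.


K_10 has (10 − 1)!/2 = 181440 labelled Hamiltonian cycles.
For each such Hamiltonian cycle H, let X_H = 1 if all 10 edges of H are present in G. Then P[X_H = 1] = p^{10} = (3/5)^{10} = 59049/9765625.
By linearity of expectation: E[X] = Σ_H E[X_H] = 181440 · p^{10} = 181440 · 59049/9765625 = 2142770112/1953125.
Numerically: E[X] ≈ 1097.1.

E[X] = 181440 · (3/5)^{10} = 2142770112/1953125 ≈ 1097.1.


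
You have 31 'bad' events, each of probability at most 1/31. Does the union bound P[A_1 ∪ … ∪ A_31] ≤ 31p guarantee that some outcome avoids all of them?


Union bound: P[∪_{i=1}^{31} A_i] ≤ Σ_i P[A_i] ≤ 31·p = 31·(1/31) = 1.
Numerically: 1 ≈ 1.000000.
Is 1 < 1? NO.
Since the bound 1 is ≥ 1, the union bound is uninformative here; it does NOT by itself certify existence.

31·p = 1 ≈ 1.000000; existence NOT certified by the union bound.


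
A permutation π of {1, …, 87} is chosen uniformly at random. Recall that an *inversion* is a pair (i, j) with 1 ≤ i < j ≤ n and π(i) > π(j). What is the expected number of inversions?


Write X = Σ X_I over the C(87, 2) = 3741 pairs i < j, with X_I the indicator of one inversion.
There are 3741 indicators.
For each fixed pair i < j, the values π(i) and π(j) are two distinct elements of {1, …, 87} in uniformly random order; by symmetry P[π(i) > π(j)] = 1/2.
By linearity: E[X] = 3741 · (1/2) = C(87, 2) · (1/2) = 3741/2 = 3741/2 ≈ 1870.50000.

E[X] = 3741/2 = 1870.50000.


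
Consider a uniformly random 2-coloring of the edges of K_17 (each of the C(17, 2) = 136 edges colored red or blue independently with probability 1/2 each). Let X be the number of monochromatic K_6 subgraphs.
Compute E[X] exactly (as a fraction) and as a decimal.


Let X = Σ_S X_S over the C(17, 6) = 12376 subsets S of size 6, where X_S = 1 if the K_6 on S is monochromatic.
For a fixed S, the K_6 on S has C(6, 2) = 15 edges. P[all 15 edges red] = (1/2)^15, and likewise for blue, so P[monochromatic] = 2·(1/2)^15 = 2^{1 − 15} = 1/16384.
By linearity: E[X] = C(17, 6) · 2^{1 − 15} = 12376 · 1/16384 = 1547/2048.
Numerically: E[X] ≈ 0.755.

E[X] = C(17,6)·2^(1−C(6,2)) = 1547/2048 ≈ 0.755.


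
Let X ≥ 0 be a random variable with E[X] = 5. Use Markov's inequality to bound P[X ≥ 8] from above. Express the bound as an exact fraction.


μ = E[X] = 5, a = 8.
Markov: P[X ≥ 8] ≤ μ/a = (5)/8 = 5/8.
Numerically: ≈ 0.625.
(Since a = 8 > μ = 5.000, the bound 5/8 is < 1 and informative.)

P[X ≥ 8] ≤ 5/8 ≈ 0.625.


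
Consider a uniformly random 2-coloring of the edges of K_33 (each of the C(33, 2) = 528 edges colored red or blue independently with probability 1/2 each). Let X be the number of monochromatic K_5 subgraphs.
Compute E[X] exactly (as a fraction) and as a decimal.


Let X = Σ_S X_S over the C(33, 5) = 237336 subsets S of size 5, where X_S = 1 if the K_5 on S is monochromatic.
For a fixed S, the K_5 on S has C(5, 2) = 10 edges. P[all 10 edges red] = (1/2)^10, and likewise for blue, so P[monochromatic] = 2·(1/2)^10 = 2^{1 − 10} = 1/512.
By linearity of expectation: E[X] = C(33, 5) · 2^{1 − 10} = 237336 · 1/512 = 29667/64.
Numerically: E[X] ≈ 463.547.

E[X] = C(33,5)·2^(1−C(5,2)) = 29667/64 ≈ 463.547.


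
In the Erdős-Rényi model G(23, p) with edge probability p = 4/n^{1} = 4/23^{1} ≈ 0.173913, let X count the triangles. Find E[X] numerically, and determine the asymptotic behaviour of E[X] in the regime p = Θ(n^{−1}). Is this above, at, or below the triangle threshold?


Number of potential triangles: C(23, 3) = 1771.
Each occurs with probability p³ ≈ (0.173913)³ ≈ 5.26012986e-03.
By linearity: E[X] = C(23, 3)·p³ ≈ 1771 · 5.26012986e-03 ≈ 9.315690.
Here α = 1, so p = 4/n is exactly at the triangle threshold p ~ 1/n. Asymptotically E[X] → c³/6 = 4³/6 = 32/3 ≈ 10.666667, a bounded constant. In this regime the triangle count is asymptotically Poisson(c³/6).

E[X] ≈ 9.315690; in regime p = Θ(1/n^{1}) E[X] stays bounded (at the triangle threshold p ~ 1/n).


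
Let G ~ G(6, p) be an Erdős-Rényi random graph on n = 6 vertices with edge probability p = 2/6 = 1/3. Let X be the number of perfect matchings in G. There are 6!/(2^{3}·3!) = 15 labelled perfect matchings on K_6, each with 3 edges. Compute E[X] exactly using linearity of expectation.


K_6 has 6!/(2^{3}·3!) = 15 labelled perfect matchings.
For each such perfect matching H, let X_H = 1 if all 3 edges of H are present in G. Then P[X_H = 1] = p^{3} = (1/3)^{3} = 1/27.
By linearity of expectation: E[X] = Σ_H E[X_H] = 15 · p^{3} = 15 · 1/27 = 5/9.
Numerically: E[X] ≈ 0.555556.

E[X] = 15 · (1/3)^{3} = 5/9 ≈ 0.555556.


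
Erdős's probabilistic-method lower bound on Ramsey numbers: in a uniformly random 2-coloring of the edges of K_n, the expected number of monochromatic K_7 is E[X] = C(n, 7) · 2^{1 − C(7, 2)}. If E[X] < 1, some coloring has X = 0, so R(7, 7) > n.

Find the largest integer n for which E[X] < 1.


We need C(n, 7) · 2^{1 − 21} < 1, i.e. C(n, 7) < 2^{21 − 1} = 1048576.
Check values of n near the boundary:
  n = 24: C(24, 7) = 346104; 346104 < 1048576? YES
  n = 25: C(25, 7) = 480700; 480700 < 1048576? YES
  n = 26: C(26, 7) = 657800; 657800 < 1048576? YES
  n = 27: C(27, 7) = 888030; 888030 < 1048576? YES
  n = 28: C(28, 7) = 1184040; 1184040 < 1048576? NO
  n = 29: C(29, 7) = 1560780; 1560780 < 1048576? NO
The largest n with C(n, 7) < 1048576 is n = 27 (where E[X] = 444015/524288 ≈ 0.8468914). Hence R(7, 7) > 27, i.e. R(7, 7) ≥ 28.

Largest n = 27; hence R(7, 7) > 27.


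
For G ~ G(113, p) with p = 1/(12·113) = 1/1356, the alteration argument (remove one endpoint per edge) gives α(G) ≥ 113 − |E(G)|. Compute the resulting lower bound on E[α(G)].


E[|E(G)|] = C(113, 2)·p = 6328 · (1/1356) = 14/3.
E[α(G)] ≥ n − E[|E(G)|] = 113 − 14/3 = 325/3.
Numerically: ≈ 108.333333.
(This is only a lower bound; the true E[α(G)] may be larger.)

E[α(G)] ≥ 325/3 ≈ 108.333333.


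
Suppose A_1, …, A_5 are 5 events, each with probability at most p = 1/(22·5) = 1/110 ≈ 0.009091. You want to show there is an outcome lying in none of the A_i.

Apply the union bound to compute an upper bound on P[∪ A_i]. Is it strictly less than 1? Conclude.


Union bound: P[∪_{i=1}^{5} A_i] ≤ Σ_i P[A_i] ≤ 5·p = 5·(1/110) = 1/22.
Numerically: 1/22 ≈ 0.045455.
Is 1/22 < 1? YES.
Since P[∪ A_i] ≤ 1/22 < 1, the complement has P[∩ A_i^c] ≥ 1 − 1/22 = 21/22 > 0, so some outcome avoids every A_i.

5·p = 1/22 ≈ 0.045455; existence CERTIFIED by the union bound.


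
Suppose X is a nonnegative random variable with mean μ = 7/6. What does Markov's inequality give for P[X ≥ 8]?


μ = E[X] = 7/6, a = 8.
Markov: P[X ≥ 8] ≤ μ/a = (7/6)/8 = 7/48.
Numerically: ≈ 0.1458.
(Since a = 8 > μ = 1.1667, the bound 7/48 is < 1 and informative.)

P[X ≥ 8] ≤ 7/48 ≈ 0.1458.


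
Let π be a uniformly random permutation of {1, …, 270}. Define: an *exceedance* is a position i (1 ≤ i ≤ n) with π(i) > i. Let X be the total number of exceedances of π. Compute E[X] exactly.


Write X = Σ_{i=1}^{270} X_i, where X_i = 1_{π(i) > i}.
For each fixed i, π(i) is uniform over {1, …, 270} (marginal of a uniform permutation), so P[π(i) > i] = (n − i)/n. Summing: Σ_{i=1}^{270} (n − i)/n = (0 + 1 + … + 269)/270 = 270(270 − 1)/(2·270) = (270 − 1)/2.
Hence E[X] = Σ_{i=1}^{270} (270 − i)/270 = 269/2 ≈ 134.5000.

E[X] = 269/2 = 134.5000.


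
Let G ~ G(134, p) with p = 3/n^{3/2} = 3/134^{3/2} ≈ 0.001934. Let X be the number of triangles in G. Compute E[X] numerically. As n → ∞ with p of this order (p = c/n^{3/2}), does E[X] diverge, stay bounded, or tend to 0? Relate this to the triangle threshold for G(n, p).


Number of potential triangles: C(134, 3) = 392084.
Each occurs with probability p³ ≈ (0.001934)³ ≈ 7.234228e-09.
By linearity: E[X] = C(134, 3)·p³ ≈ 392084 · 7.234228e-09 ≈ 0.0028.
Since α = 3/2 > 1, p = c/n^{3/2} = o(1/n) is below the triangle threshold p ~ 1/n. Asymptotically E[X] ~ (c³/6)·n^{3(1−α)} = (3³/6)·n^{-1.5} → 0, so by Markov's inequality G has no triangles w.h.p.

E[X] ≈ 0.0028; in regime p = Θ(1/n^{3/2}) E[X] tends to 0 (below the triangle threshold p ~ 1/n).


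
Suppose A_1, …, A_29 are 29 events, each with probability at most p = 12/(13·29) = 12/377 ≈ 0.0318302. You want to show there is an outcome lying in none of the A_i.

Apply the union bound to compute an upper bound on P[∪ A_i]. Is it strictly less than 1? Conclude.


Union bound: P[∪_{i=1}^{29} A_i] ≤ Σ_i P[A_i] ≤ 29·p = 29·(12/377) = 12/13.
Numerically: 12/13 ≈ 0.9230769.
Is 12/13 < 1? YES.
Since P[∪ A_i] ≤ 12/13 < 1, the complement has P[∩ A_i^c] ≥ 1 − 12/13 = 1/13 > 0, so some outcome avoids every A_i.

29·p = 12/13 ≈ 0.9230769; existence CERTIFIED by the union bound.


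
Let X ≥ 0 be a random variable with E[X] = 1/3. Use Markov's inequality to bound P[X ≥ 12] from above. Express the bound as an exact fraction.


μ = E[X] = 1/3, a = 12.
Markov: P[X ≥ 12] ≤ μ/a = (1/3)/12 = 1/36.
Numerically: ≈ 0.027778.
(Since a = 12 > μ = 0.333333, the bound 1/36 is < 1 and informative.)

P[X ≥ 12] ≤ 1/36 ≈ 0.027778.


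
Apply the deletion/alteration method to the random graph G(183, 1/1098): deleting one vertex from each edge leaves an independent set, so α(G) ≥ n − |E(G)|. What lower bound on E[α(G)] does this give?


E[|E(G)|] = C(183, 2)·p = 16653 · (1/1098) = 91/6.
E[α(G)] ≥ n − E[|E(G)|] = 183 − 91/6 = 1007/6.
Numerically: ≈ 167.833333.
(This is only a lower bound; the true E[α(G)] may be larger.)

E[α(G)] ≥ 1007/6 ≈ 167.833333.


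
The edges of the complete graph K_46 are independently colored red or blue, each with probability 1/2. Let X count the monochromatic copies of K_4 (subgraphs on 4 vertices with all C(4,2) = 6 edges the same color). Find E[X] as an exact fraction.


Let X = Σ_S X_S over the C(46, 4) = 163185 subsets S of size 4, where X_S = 1 if the K_4 on S is monochromatic.
For a fixed S, the K_4 on S has C(4, 2) = 6 edges. P[all 6 edges red] = (1/2)^6, and likewise for blue, so P[monochromatic] = 2·(1/2)^6 = 2^{1 − 6} = 1/32.
By linearity of expectation: E[X] = C(46, 4) · 2^{1 − 6} = 163185 · 1/32 = 163185/32.
Numerically: E[X] ≈ 5099.531.

E[X] = C(46,4)·2^(1−C(4,2)) = 163185/32 ≈ 5099.531.


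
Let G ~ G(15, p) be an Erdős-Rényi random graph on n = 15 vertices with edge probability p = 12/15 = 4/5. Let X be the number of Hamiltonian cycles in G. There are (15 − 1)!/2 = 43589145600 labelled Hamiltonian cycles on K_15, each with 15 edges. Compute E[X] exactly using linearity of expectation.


K_15 has (15 − 1)!/2 = 43589145600 labelled Hamiltonian cycles.
For each such Hamiltonian cycle H, let X_H = 1 if all 15 edges of H are present in G. Then P[X_H = 1] = p^{15} = (4/5)^{15} = 1073741824/30517578125.
By linearity: E[X] = Σ_H E[X_H] = 43589145600 · p^{15} = 43589145600 · 1073741824/30517578125 = 1872139548125822976/1220703125.
Numerically: E[X] ≈ 1.53366e+09.

E[X] = 43589145600 · (4/5)^{15} = 1872139548125822976/1220703125 ≈ 1.53366e+09.


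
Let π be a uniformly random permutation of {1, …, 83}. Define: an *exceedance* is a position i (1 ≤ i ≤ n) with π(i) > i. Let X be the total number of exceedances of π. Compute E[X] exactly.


Write X = Σ_{i=1}^{83} X_i, where X_i = 1_{π(i) > i}.
For each fixed i, π(i) is uniform over {1, …, 83} (marginal of a uniform permutation), so P[π(i) > i] = (n − i)/n. Summing: Σ_{i=1}^{83} (n − i)/n = (0 + 1 + … + 82)/83 = 83(83 − 1)/(2·83) = (83 − 1)/2.
Hence E[X] = Σ_{i=1}^{83} (83 − i)/83 = 41 ≈ 41.0000.

E[X] = 41 = 41.0000.


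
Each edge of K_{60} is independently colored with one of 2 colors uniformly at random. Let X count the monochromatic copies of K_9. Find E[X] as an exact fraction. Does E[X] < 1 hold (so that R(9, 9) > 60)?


E[X] = C(60, 9) · 2^{1 − 36} = 14783142660 · 2^{−35} = 14783142660/34359738368.
As a reduced fraction: E[X] = 3695785665/8589934592 ≈ 0.4302461.
Is E[X] < 1? YES.
Since E[X] < 1, there exists a 2-coloring of K_{60} with no monochromatic K_9; hence R(9, 9) > 60.

E[X] = 3695785665/8589934592 ≈ 0.4302461; E[X] < 1, so R(9, 9) > 60.


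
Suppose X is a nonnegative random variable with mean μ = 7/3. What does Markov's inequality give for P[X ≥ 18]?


μ = E[X] = 7/3, a = 18.
Markov: P[X ≥ 18] ≤ μ/a = (7/3)/18 = 7/54.
Numerically: ≈ 0.1296.
(Since a = 18 > μ = 2.3333, the bound 7/54 is < 1 and informative.)

P[X ≥ 18] ≤ 7/54 ≈ 0.1296.


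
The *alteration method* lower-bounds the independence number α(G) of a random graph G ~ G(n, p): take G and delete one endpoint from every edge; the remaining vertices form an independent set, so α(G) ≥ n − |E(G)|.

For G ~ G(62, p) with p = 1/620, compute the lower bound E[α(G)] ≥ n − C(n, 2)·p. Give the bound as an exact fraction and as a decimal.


E[|E(G)|] = C(62, 2)·p = 1891 · (1/620) = 61/20.
E[α(G)] ≥ n − E[|E(G)|] = 62 − 61/20 = 1179/20.
Numerically: ≈ 58.950000.
(This is only a lower bound; the true E[α(G)] may be larger.)

E[α(G)] ≥ 1179/20 ≈ 58.950000.


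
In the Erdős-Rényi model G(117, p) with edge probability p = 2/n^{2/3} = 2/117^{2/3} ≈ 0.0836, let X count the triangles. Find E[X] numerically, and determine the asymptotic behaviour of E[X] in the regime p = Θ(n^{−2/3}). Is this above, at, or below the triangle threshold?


Number of potential triangles: C(117, 3) = 260130.
Each occurs with probability p³ ≈ (0.0836)³ ≈ 5.84411e-04.
By linearity: E[X] = C(117, 3)·p³ ≈ 260130 · 5.84411e-04 ≈ 152.023.
Since α = 2/3 < 1, p = c/n^{2/3} ≫ 1/n is above the triangle threshold p ~ 1/n. Asymptotically E[X] ~ (c³/6)·n^{3(1−α)} = (2³/6)·n^{1} → ∞; triangles are abundant w.h.p.

E[X] ≈ 152.023; in regime p = Θ(1/n^{2/3}) E[X] diverges (above the triangle threshold p ~ 1/n).


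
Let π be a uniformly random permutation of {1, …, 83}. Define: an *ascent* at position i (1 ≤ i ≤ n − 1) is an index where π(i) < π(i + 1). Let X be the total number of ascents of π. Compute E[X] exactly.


Write X = Σ X_I over i = 1, …, 82, with X_I the indicator of one ascent.
There are 82 indicators.
For each fixed i, the pair (π(i), π(i+1)) is a uniformly random ordered pair of distinct values from {1, …, 83}; by symmetry P[π(i) < π(i+1)] = 1/2.
By linearity: E[X] = 82 · (1/2) = (83 − 1) · (1/2) = 41 ≈ 41.0000.

E[X] = 41 = 41.0000.


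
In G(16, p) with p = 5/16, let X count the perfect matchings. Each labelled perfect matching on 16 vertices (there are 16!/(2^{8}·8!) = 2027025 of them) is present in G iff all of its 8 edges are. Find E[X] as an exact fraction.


K_16 has 16!/(2^{8}·8!) = 2027025 labelled perfect matchings.
For each such perfect matching H, let X_H = 1 if all 8 edges of H are present in G. Then P[X_H = 1] = p^{8} = (5/16)^{8} = 390625/4294967296.
By linearity: E[X] = Σ_H E[X_H] = 2027025 · p^{8} = 2027025 · 390625/4294967296 = 791806640625/4294967296.
Numerically: E[X] ≈ 184.357.

E[X] = 2027025 · (5/16)^{8} = 791806640625/4294967296 ≈ 184.357.
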